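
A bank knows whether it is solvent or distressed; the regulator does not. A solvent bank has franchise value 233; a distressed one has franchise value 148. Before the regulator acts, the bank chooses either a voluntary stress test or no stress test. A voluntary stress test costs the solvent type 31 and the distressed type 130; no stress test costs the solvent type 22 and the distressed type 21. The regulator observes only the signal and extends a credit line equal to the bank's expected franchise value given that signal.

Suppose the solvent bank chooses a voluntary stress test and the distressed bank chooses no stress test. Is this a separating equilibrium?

Under separation the regulator infers type exactly: stress test → solvent (pays 233), no stress test → distressed (pays 148).
Solvent: stress test gives 233 − 31 = 202; no stress test gives 148 − 22 = 126. No deviation. ✓
Distressed: no stress test gives 148 − 21 = 127; stress test gives 233 − 130 = 103. No deviation. ✓
Neither type gains from mimicking the other.

Yes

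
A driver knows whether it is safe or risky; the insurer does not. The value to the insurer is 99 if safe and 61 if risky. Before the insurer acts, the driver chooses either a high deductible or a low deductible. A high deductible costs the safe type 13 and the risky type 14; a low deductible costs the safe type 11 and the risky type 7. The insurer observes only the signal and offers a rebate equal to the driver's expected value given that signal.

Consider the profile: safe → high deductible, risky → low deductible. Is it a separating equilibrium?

No

If types separate, high deductible earns payment 99 and low deductible earns 61.
Safe: high deductible gives 99 − 13 = 86; low deductible gives 61 − 11 = 50. No deviation. ✓
Risky: low deductible gives 61 − 7 = 54; high deductible gives 99 − 14 = 85. Would deviate. ✗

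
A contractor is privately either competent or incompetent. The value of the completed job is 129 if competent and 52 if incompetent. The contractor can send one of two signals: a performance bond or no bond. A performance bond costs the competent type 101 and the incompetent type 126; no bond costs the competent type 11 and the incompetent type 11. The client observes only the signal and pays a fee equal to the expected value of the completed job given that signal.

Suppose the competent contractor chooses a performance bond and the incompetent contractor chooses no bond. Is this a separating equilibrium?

No

Under separation the client infers type exactly: bond → competent (pays 129), no bond → incompetent (pays 52).
Competent: bond gives 129 − 101 = 28; no bond gives 52 − 11 = 41. Would deviate. ✗
Incompetent: no bond gives 52 − 11 = 41; bond gives 129 − 126 = 3. No deviation. ✓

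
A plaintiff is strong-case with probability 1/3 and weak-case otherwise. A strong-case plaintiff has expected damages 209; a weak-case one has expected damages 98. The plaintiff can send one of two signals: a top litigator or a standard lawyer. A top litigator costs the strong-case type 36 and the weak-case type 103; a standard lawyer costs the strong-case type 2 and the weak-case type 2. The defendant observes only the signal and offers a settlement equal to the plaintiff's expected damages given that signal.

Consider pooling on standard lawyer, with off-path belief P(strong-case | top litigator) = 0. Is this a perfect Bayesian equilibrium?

Yes

At the pooled signal (standard lawyer) the defendant holds the prior 1/3 and pays 1/3·209 + 2/3·98 = 135. Off-path (top litigator) belief 0 gives 0·209 + 1·98 = 98.
Strong-case: standard lawyer gives 135 − 2 = 133; top litigator gives 98 − 36 = 62. Stays. ✓
Weak-case: standard lawyer gives 135 − 2 = 133; top litigator gives 98 − 103 = -5. Stays. ✓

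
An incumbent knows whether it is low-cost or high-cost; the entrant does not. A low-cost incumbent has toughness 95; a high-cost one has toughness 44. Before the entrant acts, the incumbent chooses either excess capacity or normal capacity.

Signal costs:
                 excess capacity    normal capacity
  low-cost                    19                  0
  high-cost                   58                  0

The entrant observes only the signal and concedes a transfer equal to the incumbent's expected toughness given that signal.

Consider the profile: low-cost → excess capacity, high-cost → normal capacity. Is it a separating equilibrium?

If types separate, excess capacity earns payment 95 and normal capacity earns 44.
Low-cost: excess capacity gives 95 − 19 = 76; normal capacity gives 44 − 0 = 44. No deviation. ✓
High-cost: normal capacity gives 44 − 0 = 44; excess capacity gives 95 − 58 = 37. No deviation. ✓
Both incentive constraints hold.

Yes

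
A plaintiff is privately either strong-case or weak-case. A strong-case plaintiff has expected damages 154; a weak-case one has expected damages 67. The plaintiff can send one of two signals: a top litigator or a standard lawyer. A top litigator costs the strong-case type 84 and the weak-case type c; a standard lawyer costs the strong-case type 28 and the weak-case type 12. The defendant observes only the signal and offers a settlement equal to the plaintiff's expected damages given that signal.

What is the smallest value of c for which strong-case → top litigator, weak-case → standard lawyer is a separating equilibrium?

99

Under separation: top litigator → strong-case (pays 154); standard lawyer → weak-case (pays 67).
Strong-case: 154 − 84 = 70 ≥ 67 − 28 = 39. Holds regardless of c. ✓
Weak-case: 67 − 12 ≥ 154 − c, so c ≥ 154 − 55 = 99.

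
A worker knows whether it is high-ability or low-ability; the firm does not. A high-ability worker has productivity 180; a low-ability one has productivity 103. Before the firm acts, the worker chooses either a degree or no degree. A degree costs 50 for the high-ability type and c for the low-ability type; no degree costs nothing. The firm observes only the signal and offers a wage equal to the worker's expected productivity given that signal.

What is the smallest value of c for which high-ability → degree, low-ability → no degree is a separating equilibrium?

77

Under separation: degree → high-ability (pays 180); no degree → low-ability (pays 103).
High-ability: 180 − 50 = 130 ≥ 103 − 0 = 103. Holds regardless of c. ✓
Low-ability: 103 − 0 ≥ 180 − c, so c ≥ 180 − 103 = 77.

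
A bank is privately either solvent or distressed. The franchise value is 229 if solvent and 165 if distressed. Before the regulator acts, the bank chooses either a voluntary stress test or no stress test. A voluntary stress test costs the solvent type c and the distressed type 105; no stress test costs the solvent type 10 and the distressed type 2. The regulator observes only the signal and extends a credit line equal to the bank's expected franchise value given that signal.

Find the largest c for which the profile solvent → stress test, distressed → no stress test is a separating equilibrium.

Under separation: stress test → solvent (pays 229); no stress test → distressed (pays 165).
Distressed: 165 − 2 = 163 ≥ 229 − 105 = 124. Holds regardless of c. ✓
Solvent: 229 − c ≥ 165 − 10, so c ≤ 229 − 155 = 74.

74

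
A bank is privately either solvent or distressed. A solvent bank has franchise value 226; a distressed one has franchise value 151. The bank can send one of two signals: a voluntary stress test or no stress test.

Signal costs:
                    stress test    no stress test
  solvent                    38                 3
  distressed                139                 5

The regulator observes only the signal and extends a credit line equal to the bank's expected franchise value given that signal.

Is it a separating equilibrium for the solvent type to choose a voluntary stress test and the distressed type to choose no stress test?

Under separation the regulator infers type exactly: stress test → solvent (pays 226), no stress test → distressed (pays 151).
Solvent: stress test gives 226 − 38 = 188; no stress test gives 151 − 3 = 148. No deviation. ✓
Distressed: no stress test gives 151 − 5 = 146; stress test gives 226 − 139 = 87. No deviation. ✓
Both incentive constraints hold.

Yes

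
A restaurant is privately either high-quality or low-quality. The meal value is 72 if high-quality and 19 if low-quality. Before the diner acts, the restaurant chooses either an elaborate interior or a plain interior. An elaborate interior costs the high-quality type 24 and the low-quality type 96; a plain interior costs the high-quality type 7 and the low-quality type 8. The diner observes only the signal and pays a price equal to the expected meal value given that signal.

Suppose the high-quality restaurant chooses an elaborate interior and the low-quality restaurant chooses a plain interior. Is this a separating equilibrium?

Yes

If types separate, elaborate interior earns payment 72 and plain interior earns 19.
High-quality: elaborate interior gives 72 − 24 = 48; plain interior gives 19 − 7 = 12. No deviation. ✓
Low-quality: plain interior gives 19 − 8 = 11; elaborate interior gives 72 − 96 = -24. No deviation. ✓
Neither type gains from mimicking the other.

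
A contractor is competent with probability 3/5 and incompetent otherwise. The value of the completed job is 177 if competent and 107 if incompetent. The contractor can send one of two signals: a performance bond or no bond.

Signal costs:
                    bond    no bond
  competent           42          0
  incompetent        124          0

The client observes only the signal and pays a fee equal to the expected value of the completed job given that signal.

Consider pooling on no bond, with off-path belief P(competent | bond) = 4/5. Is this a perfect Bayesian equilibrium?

On the equilibrium path (no bond) the client holds the prior 3/5 and pays 3/5·177 + 2/5·107 = 149. Off-path (bond) belief 4/5 gives 4/5·177 + 1/5·107 = 163.
Competent: no bond gives 149 − 0 = 149; bond gives 163 − 42 = 121. Stays. ✓
Incompetent: no bond gives 149 − 0 = 149; bond gives 163 − 124 = 39. Stays. ✓
Beliefs are Bayes-consistent on-path and both types best-respond.

Yes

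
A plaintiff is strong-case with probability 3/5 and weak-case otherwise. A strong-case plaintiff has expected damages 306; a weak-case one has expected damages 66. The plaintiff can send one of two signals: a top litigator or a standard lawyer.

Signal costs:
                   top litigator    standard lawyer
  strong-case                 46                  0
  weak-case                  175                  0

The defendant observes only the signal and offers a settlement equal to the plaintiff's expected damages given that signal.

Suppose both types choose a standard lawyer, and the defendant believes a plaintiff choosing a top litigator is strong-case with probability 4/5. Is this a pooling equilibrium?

No

At the pooled signal (standard lawyer) the defendant holds the prior 3/5 and pays 3/5·306 + 2/5·66 = 210. Off-path (top litigator) belief 4/5 gives 4/5·306 + 1/5·66 = 258.
Strong-case: standard lawyer gives 210 − 0 = 210; top litigator gives 258 − 46 = 212. Deviates. ✗
Weak-case: standard lawyer gives 210 − 0 = 210; top litigator gives 258 − 175 = 83. Stays. ✓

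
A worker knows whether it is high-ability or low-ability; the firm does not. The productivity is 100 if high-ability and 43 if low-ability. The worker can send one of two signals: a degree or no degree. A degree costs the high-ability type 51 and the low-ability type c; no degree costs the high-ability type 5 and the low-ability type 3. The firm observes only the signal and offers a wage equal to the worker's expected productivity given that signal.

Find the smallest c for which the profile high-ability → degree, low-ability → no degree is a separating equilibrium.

Under separation: degree → high-ability (pays 100); no degree → low-ability (pays 43).
High-ability: 100 − 51 = 49 ≥ 43 − 5 = 38. Holds regardless of c. ✓
Low-ability: 43 − 3 ≥ 100 − c, so c ≥ 100 − 40 = 60.

60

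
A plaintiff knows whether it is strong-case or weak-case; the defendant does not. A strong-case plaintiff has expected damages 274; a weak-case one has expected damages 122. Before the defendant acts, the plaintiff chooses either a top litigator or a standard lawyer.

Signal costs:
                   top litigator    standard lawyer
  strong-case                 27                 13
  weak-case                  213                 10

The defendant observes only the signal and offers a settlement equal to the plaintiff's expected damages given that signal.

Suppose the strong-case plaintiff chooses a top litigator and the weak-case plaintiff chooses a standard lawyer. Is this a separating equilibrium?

If types separate, top litigator earns payment 274 and standard lawyer earns 122.
Strong-case: top litigator gives 274 − 27 = 247; standard lawyer gives 122 − 13 = 109. No deviation. ✓
Weak-case: standard lawyer gives 122 − 10 = 112; top litigator gives 274 − 213 = 61. No deviation. ✓
Neither type gains from mimicking the other.

Yes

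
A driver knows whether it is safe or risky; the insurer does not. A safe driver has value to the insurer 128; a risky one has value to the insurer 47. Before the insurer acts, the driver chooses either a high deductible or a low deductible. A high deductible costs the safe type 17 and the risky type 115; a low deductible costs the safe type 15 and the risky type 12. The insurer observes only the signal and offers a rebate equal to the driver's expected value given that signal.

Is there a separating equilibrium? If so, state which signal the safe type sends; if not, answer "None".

Try safe → high deductible, risky → low deductible:
  If types separate, high deductible earns payment 128 and low deductible earns 47.
  Safe: high deductible gives 128 − 17 = 111; low deductible gives 47 − 15 = 32. No deviation. ✓
  Risky: low deductible gives 47 − 12 = 35; high deductible gives 128 − 115 = 13. No deviation. ✓
Both hold — the safe type sends high deductible.

high deductible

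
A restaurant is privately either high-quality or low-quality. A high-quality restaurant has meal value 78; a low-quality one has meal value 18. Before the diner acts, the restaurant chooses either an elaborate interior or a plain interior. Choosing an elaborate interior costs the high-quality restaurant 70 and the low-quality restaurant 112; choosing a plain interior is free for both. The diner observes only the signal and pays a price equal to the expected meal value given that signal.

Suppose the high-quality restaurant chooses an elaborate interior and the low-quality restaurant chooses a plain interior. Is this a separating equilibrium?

If types separate, elaborate interior earns payment 78 and plain interior earns 18.
High-quality: elaborate interior gives 78 − 70 = 8; plain interior gives 18 − 0 = 18. Would deviate. ✗
Low-quality: plain interior gives 18 − 0 = 18; elaborate interior gives 78 − 112 = -34. No deviation. ✓

No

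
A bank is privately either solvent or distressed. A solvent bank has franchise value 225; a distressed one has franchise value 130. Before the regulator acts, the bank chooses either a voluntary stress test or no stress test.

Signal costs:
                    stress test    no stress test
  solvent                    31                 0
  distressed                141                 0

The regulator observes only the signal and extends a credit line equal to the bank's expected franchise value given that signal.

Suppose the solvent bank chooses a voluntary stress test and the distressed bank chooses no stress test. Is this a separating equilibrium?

Yes

If types separate, stress test earns payment 225 and no stress test earns 130.
Solvent: stress test gives 225 − 31 = 194; no stress test gives 130 − 0 = 130. No deviation. ✓
Distressed: no stress test gives 130 − 0 = 130; stress test gives 225 − 141 = 84. No deviation. ✓
Both incentive constraints hold.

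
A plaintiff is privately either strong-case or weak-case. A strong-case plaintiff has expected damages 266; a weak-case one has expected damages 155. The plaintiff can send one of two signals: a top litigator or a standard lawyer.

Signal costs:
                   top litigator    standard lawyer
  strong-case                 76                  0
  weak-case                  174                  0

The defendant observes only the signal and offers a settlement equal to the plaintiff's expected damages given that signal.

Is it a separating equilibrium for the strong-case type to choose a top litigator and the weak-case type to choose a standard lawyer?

Yes

Under separation the defendant infers type exactly: top litigator → strong-case (pays 266), standard lawyer → weak-case (pays 155).
Strong-case: top litigator gives 266 − 76 = 190; standard lawyer gives 155 − 0 = 155. No deviation. ✓
Weak-case: standard lawyer gives 155 − 0 = 155; top litigator gives 266 − 174 = 92. No deviation. ✓
Both incentive constraints hold.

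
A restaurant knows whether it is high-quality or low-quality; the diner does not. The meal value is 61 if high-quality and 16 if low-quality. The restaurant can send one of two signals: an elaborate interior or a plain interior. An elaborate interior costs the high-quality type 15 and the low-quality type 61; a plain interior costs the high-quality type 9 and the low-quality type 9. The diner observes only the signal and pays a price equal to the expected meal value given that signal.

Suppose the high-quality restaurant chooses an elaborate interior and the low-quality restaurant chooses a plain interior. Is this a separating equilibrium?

Yes

If types separate, elaborate interior earns payment 61 and plain interior earns 16.
High-quality: elaborate interior gives 61 − 15 = 46; plain interior gives 16 − 9 = 7. No deviation. ✓
Low-quality: plain interior gives 16 − 9 = 7; elaborate interior gives 61 − 61 = 0. No deviation. ✓
Both incentive constraints hold.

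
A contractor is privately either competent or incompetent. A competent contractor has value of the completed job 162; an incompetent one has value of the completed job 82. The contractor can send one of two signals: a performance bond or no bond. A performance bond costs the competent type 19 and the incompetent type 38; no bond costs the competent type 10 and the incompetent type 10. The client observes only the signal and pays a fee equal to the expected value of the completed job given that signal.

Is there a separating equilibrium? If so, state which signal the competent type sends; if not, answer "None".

Try competent → bond, incompetent → no bond:
  Under separation the client infers type exactly: bond → competent (pays 162), no bond → incompetent (pays 82).
  Competent: bond gives 162 − 19 = 143; no bond gives 82 − 10 = 72. No deviation. ✓
  Incompetent: no bond gives 82 − 10 = 72; bond gives 162 − 38 = 124. Would deviate. ✗
Try competent → no bond, incompetent → bond:
  Under separation the client infers type exactly: no bond → competent (pays 162), bond → incompetent (pays 82).
  Competent: no bond gives 162 − 10 = 152; bond gives 82 − 19 = 63. No deviation. ✓
  Incompetent: bond gives 82 − 38 = 44; no bond gives 162 − 10 = 152. Would deviate. ✗
Neither assignment is incentive-compatible.

None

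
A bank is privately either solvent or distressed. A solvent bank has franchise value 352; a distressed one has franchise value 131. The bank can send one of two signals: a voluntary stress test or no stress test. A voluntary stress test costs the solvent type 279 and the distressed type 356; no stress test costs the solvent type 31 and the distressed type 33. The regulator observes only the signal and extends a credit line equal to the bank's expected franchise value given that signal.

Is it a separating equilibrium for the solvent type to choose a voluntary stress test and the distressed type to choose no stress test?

No

If types separate, stress test earns payment 352 and no stress test earns 131.
Solvent: stress test gives 352 − 279 = 73; no stress test gives 131 − 31 = 100. Would deviate. ✗
Distressed: no stress test gives 131 − 33 = 98; stress test gives 352 − 356 = -4. No deviation. ✓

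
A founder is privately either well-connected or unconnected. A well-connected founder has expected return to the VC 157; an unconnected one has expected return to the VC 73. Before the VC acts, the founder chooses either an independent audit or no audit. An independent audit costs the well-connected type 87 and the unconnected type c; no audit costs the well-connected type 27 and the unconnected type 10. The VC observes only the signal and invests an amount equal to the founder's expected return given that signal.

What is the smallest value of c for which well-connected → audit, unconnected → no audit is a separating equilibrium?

94

Under separation: audit → well-connected (pays 157); no audit → unconnected (pays 73).
Well-connected: 157 − 87 = 70 ≥ 73 − 27 = 46. Holds regardless of c. ✓
Unconnected: 73 − 10 ≥ 157 − c, so c ≥ 157 − 63 = 94.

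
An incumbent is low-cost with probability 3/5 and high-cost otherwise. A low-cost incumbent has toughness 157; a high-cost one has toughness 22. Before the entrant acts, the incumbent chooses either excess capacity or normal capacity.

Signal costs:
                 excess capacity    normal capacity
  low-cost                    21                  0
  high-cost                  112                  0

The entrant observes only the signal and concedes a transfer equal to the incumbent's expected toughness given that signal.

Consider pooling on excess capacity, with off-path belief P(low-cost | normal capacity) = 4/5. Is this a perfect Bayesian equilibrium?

No

On the equilibrium path (excess capacity) the entrant holds the prior 3/5 and pays 3/5·157 + 2/5·22 = 103. Off-path (normal capacity) belief 4/5 gives 4/5·157 + 1/5·22 = 130.
Low-cost: excess capacity gives 103 − 21 = 82; normal capacity gives 130 − 0 = 130. Deviates. ✗
High-cost: excess capacity gives 103 − 112 = -9; normal capacity gives 130 − 0 = 130. Deviates. ✗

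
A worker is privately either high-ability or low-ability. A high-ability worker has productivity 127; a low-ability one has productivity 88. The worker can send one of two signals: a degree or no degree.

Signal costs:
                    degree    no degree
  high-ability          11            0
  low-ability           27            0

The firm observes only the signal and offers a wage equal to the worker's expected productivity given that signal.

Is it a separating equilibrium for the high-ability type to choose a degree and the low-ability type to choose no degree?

No

If types separate, degree earns payment 127 and no degree earns 88.
High-ability: degree gives 127 − 11 = 116; no degree gives 88 − 0 = 88. No deviation. ✓
Low-ability: no degree gives 88 − 0 = 88; degree gives 127 − 27 = 100. Would deviate. ✗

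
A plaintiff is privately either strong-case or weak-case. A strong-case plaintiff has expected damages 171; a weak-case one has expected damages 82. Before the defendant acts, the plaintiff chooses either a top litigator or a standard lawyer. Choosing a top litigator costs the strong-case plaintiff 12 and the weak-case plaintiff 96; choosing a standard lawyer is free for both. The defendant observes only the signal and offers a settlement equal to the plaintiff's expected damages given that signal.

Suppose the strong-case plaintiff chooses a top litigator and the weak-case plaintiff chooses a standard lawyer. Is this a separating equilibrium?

If types separate, top litigator earns payment 171 and standard lawyer earns 82.
Strong-case: top litigator gives 171 − 12 = 159; standard lawyer gives 82 − 0 = 82. No deviation. ✓
Weak-case: standard lawyer gives 82 − 0 = 82; top litigator gives 171 − 96 = 75. No deviation. ✓
Neither type gains from mimicking the other.

Yes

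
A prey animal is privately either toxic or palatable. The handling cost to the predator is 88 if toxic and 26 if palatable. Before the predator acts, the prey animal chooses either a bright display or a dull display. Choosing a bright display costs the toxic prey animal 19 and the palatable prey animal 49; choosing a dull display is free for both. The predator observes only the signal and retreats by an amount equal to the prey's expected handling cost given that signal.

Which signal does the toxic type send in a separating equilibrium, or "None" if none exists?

None

Try toxic → bright display, palatable → dull display:
  If types separate, bright display earns payment 88 and dull display earns 26.
  Toxic: bright display gives 88 − 19 = 69; dull display gives 26 − 0 = 26. No deviation. ✓
  Palatable: dull display gives 26 − 0 = 26; bright display gives 88 − 49 = 39. Would deviate. ✗
Try toxic → dull display, palatable → bright display:
  If types separate, dull display earns payment 88 and bright display earns 26.
  Toxic: dull display gives 88 − 0 = 88; bright display gives 26 − 19 = 7. No deviation. ✓
  Palatable: bright display gives 26 − 49 = -23; dull display gives 88 − 0 = 88. Would deviate. ✗
Neither assignment is incentive-compatible.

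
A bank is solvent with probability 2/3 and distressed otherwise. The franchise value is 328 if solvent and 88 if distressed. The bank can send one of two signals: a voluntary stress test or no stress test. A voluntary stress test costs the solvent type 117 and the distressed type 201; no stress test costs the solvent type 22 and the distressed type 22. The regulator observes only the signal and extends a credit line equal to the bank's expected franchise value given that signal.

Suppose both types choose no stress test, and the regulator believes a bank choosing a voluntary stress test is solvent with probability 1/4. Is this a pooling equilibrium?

Yes

At the pooled signal (no stress test) the regulator holds the prior 2/3 and pays 2/3·328 + 1/3·88 = 248. Off-path (stress test) belief 1/4 gives 1/4·328 + 3/4·88 = 148.
Solvent: no stress test gives 248 − 22 = 226; stress test gives 148 − 117 = 31. Stays. ✓
Distressed: no stress test gives 248 − 22 = 226; stress test gives 148 − 201 = -53. Stays. ✓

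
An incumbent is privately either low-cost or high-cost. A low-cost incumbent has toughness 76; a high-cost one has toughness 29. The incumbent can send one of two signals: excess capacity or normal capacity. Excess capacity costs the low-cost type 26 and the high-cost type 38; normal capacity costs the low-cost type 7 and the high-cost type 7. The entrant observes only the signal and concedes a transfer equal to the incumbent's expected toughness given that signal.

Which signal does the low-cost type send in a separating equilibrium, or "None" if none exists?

None

Try low-cost → excess capacity, high-cost → normal capacity:
  If types separate, excess capacity earns payment 76 and normal capacity earns 29.
  Low-cost: excess capacity gives 76 − 26 = 50; normal capacity gives 29 − 7 = 22. No deviation. ✓
  High-cost: normal capacity gives 29 − 7 = 22; excess capacity gives 76 − 38 = 38. Would deviate. ✗
Try low-cost → normal capacity, high-cost → excess capacity:
  If types separate, normal capacity earns payment 76 and excess capacity earns 29.
  Low-cost: normal capacity gives 76 − 7 = 69; excess capacity gives 29 − 26 = 3. No deviation. ✓
  High-cost: excess capacity gives 29 − 38 = -9; normal capacity gives 76 − 7 = 69. Would deviate. ✗
Neither assignment is incentive-compatible.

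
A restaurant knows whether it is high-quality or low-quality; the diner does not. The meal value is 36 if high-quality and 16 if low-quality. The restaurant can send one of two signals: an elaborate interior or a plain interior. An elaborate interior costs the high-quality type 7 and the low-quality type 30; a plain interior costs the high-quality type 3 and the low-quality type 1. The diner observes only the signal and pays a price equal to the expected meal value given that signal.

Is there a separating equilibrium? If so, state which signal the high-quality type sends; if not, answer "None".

elaborate interior

Try high-quality → elaborate interior, low-quality → plain interior:
  If types separate, elaborate interior earns payment 36 and plain interior earns 16.
  High-quality: elaborate interior gives 36 − 7 = 29; plain interior gives 16 − 3 = 13. No deviation. ✓
  Low-quality: plain interior gives 16 − 1 = 15; elaborate interior gives 36 − 30 = 6. No deviation. ✓
Both hold — the high-quality type sends elaborate interior.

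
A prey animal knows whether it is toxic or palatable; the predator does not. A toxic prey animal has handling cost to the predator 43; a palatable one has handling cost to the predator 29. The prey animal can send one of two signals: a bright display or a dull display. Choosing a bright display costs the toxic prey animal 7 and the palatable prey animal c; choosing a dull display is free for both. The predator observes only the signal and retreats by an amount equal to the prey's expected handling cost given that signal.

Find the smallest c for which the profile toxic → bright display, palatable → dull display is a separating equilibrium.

14

Under separation: bright display → toxic (pays 43); dull display → palatable (pays 29).
Toxic: 43 − 7 = 36 ≥ 29 − 0 = 29. Holds regardless of c. ✓
Palatable: 29 − 0 ≥ 43 − c, so c ≥ 43 − 29 = 14.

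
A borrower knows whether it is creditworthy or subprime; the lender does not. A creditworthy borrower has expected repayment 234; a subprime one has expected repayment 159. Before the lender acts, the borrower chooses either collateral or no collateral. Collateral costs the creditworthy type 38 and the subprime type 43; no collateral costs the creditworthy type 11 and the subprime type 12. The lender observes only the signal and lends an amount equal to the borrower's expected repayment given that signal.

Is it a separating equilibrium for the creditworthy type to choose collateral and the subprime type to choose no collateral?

If types separate, collateral earns payment 234 and no collateral earns 159.
Creditworthy: collateral gives 234 − 38 = 196; no collateral gives 159 − 11 = 148. No deviation. ✓
Subprime: no collateral gives 159 − 12 = 147; collateral gives 234 − 43 = 191. Would deviate. ✗

No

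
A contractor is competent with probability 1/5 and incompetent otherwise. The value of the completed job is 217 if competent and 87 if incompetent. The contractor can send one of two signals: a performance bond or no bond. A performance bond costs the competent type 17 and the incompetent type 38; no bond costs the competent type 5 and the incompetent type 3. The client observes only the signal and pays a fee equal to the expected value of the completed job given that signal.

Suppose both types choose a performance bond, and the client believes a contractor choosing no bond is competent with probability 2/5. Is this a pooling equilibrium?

On the equilibrium path (bond) the client holds the prior 1/5 and pays 1/5·217 + 4/5·87 = 113. Off-path (no bond) belief 2/5 gives 2/5·217 + 3/5·87 = 139.
Competent: bond gives 113 − 17 = 96; no bond gives 139 − 5 = 134. Deviates. ✗
Incompetent: bond gives 113 − 38 = 75; no bond gives 139 − 3 = 136. Deviates. ✗

No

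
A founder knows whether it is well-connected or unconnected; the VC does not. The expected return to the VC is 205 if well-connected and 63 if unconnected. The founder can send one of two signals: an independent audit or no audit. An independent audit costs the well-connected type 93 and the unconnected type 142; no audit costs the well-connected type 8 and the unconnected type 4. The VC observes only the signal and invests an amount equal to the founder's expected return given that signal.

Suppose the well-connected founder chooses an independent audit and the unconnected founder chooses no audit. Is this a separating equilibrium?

If types separate, audit earns payment 205 and no audit earns 63.
Well-connected: audit gives 205 − 93 = 112; no audit gives 63 − 8 = 55. No deviation. ✓
Unconnected: no audit gives 63 − 4 = 59; audit gives 205 − 142 = 63. Would deviate. ✗

No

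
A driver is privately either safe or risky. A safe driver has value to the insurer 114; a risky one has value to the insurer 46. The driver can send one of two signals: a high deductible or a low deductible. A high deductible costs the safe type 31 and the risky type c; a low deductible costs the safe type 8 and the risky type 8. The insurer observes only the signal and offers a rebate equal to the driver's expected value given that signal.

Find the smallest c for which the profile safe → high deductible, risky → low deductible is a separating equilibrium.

Under separation: high deductible → safe (pays 114); low deductible → risky (pays 46).
Safe: 114 − 31 = 83 ≥ 46 − 8 = 38. Holds regardless of c. ✓
Risky: 46 − 8 ≥ 114 − c, so c ≥ 114 − 38 = 76.

76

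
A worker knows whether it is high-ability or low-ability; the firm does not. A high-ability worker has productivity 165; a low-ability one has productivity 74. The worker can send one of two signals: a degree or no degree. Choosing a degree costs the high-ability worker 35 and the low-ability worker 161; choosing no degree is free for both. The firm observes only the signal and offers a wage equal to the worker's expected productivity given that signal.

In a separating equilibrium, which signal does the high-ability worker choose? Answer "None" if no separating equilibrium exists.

degree

Try high-ability → degree, low-ability → no degree:
  If types separate, degree earns payment 165 and no degree earns 74.
  High-ability: degree gives 165 − 35 = 130; no degree gives 74 − 0 = 74. No deviation. ✓
  Low-ability: no degree gives 74 − 0 = 74; degree gives 165 − 161 = 4. No deviation. ✓
Both hold — the high-ability type sends degree.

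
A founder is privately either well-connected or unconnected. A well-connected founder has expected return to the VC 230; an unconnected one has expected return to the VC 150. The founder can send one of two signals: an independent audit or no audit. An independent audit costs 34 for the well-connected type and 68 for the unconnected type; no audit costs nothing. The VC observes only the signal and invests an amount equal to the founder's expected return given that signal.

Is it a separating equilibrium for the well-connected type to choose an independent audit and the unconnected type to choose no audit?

No

If types separate, audit earns payment 230 and no audit earns 150.
Well-connected: audit gives 230 − 34 = 196; no audit gives 150 − 0 = 150. No deviation. ✓
Unconnected: no audit gives 150 − 0 = 150; audit gives 230 − 68 = 162. Would deviate. ✗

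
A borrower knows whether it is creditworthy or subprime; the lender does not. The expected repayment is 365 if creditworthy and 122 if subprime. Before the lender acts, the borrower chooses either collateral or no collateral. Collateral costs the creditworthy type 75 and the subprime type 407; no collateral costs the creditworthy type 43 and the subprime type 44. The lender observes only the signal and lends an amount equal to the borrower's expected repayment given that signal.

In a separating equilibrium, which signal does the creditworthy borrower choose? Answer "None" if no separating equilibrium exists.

collateral

Try creditworthy → collateral, subprime → no collateral:
  If types separate, collateral earns payment 365 and no collateral earns 122.
  Creditworthy: collateral gives 365 − 75 = 290; no collateral gives 122 − 43 = 79. No deviation. ✓
  Subprime: no collateral gives 122 − 44 = 78; collateral gives 365 − 407 = -42. No deviation. ✓
Both hold — the creditworthy type sends collateral.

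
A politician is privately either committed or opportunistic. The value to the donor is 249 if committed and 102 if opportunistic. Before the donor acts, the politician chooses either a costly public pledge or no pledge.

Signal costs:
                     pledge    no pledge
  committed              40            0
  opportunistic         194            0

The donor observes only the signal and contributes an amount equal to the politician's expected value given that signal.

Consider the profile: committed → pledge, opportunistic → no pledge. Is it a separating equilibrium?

If types separate, pledge earns payment 249 and no pledge earns 102.
Committed: pledge gives 249 − 40 = 209; no pledge gives 102 − 0 = 102. No deviation. ✓
Opportunistic: no pledge gives 102 − 0 = 102; pledge gives 249 − 194 = 55. No deviation. ✓
Both incentive constraints hold.

Yes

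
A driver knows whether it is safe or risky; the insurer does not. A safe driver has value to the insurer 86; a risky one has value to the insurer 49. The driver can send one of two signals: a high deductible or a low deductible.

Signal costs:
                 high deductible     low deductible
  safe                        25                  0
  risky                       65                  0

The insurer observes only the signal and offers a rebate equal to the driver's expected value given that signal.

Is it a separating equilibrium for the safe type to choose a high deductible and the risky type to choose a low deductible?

Yes

If types separate, high deductible earns payment 86 and low deductible earns 49.
Safe: high deductible gives 86 − 25 = 61; low deductible gives 49 − 0 = 49. No deviation. ✓
Risky: low deductible gives 49 − 0 = 49; high deductible gives 86 − 65 = 21. No deviation. ✓
Both incentive constraints hold.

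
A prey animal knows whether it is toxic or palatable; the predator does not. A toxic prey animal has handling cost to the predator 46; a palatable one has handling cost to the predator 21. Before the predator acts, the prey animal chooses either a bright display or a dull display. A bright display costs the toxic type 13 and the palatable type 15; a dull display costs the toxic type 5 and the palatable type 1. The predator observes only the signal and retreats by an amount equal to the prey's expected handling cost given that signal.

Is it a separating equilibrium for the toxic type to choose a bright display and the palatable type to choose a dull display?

No

Under separation the predator infers type exactly: bright display → toxic (pays 46), dull display → palatable (pays 21).
Toxic: bright display gives 46 − 13 = 33; dull display gives 21 − 5 = 16. No deviation. ✓
Palatable: dull display gives 21 − 1 = 20; bright display gives 46 − 15 = 31. Would deviate. ✗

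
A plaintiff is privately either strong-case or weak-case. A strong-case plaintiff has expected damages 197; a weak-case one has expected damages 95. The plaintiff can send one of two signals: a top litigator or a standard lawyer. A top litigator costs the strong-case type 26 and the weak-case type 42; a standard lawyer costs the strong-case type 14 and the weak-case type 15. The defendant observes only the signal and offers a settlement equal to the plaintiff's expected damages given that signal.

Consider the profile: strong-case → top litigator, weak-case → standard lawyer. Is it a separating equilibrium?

If types separate, top litigator earns payment 197 and standard lawyer earns 95.
Strong-case: top litigator gives 197 − 26 = 171; standard lawyer gives 95 − 14 = 81. No deviation. ✓
Weak-case: standard lawyer gives 95 − 15 = 80; top litigator gives 197 − 42 = 155. Would deviate. ✗

No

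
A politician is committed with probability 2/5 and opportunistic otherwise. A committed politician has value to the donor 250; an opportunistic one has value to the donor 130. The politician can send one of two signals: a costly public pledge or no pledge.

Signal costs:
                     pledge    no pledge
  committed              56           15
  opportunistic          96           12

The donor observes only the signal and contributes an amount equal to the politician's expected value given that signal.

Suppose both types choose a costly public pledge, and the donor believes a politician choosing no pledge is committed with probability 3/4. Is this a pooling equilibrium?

On the equilibrium path (pledge) the donor holds the prior 2/5 and pays 2/5·250 + 3/5·130 = 178. Off-path (no pledge) belief 3/4 gives 3/4·250 + 1/4·130 = 220.
Committed: pledge gives 178 − 56 = 122; no pledge gives 220 − 15 = 205. Deviates. ✗
Opportunistic: pledge gives 178 − 96 = 82; no pledge gives 220 − 12 = 208. Deviates. ✗

No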